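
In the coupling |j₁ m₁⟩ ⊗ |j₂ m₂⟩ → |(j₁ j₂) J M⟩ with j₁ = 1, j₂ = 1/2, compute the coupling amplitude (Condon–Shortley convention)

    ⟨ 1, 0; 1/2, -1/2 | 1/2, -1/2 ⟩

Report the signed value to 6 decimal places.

+0.577350

j₁+j₂−J=1  J+j₁−j₂=1  J−j₁+j₂=0  j₁+j₂+J+1=3
(j₁±m₁, j₂±m₂, J±M) = (1,1,0,1,0,1)
P² = 1/3
sum k=0..0:
  [0] +1/1 = 1
S = 1
C² = P²·S² = 1/3 ; C = +0.577350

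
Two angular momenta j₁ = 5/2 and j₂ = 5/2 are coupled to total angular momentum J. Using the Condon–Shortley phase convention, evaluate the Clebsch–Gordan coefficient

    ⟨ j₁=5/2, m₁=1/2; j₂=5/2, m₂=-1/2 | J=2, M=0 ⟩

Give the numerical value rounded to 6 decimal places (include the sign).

-0.436436

√[5·3!2!2!/8! · 3!2!2!3!2!2!] = √(12/7)
  +(−1)^0/∏(0,3,2,2,0,0)! = 1/24  (running 1/24)
  +(−1)^1/∏(1,2,1,1,1,1)! = -1/2  (running -11/24)
  +(−1)^2/∏(2,1,0,0,2,2)! = 1/8  (running -1/3)
⟨..|..⟩ = √(12/7)·(-1/3) = -0.436436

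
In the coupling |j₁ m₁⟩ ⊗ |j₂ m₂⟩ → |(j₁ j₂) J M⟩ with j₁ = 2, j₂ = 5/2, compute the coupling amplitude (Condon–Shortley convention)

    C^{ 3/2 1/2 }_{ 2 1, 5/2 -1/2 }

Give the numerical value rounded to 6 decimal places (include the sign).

−√(5/21) ≈ -0.487950

√[4·3!1!2!/7! · 3!1!2!3!2!1!] = √(48/35)
  +(−1)^0/∏(0,3,1,2,0,0)! = 1/12  (running 1/12)
  +(−1)^1/∏(1,2,0,1,1,1)! = -1/2  (running -5/12)
⟨..|..⟩ = √(48/35)·(-5/12) = -0.487950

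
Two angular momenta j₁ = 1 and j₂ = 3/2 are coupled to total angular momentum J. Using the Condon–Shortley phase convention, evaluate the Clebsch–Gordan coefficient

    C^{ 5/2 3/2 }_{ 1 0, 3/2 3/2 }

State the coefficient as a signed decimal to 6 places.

+0.632456  (= +√(2/5))

√[6·0!2!3!/6! · 1!1!3!0!4!1!] = √(72/5)
  +(−1)^0/∏(0,0,1,3,1,0)! = 1/6  (running 1/6)
⟨..|..⟩ = √(72/5)·(1/6) = +0.632456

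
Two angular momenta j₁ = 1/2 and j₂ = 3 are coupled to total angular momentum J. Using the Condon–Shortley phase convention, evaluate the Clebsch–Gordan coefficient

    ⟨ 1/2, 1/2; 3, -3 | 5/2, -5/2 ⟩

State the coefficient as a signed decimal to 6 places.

+0.925820  (= +√(6/7))

triangle: 1!*0!*5!/7! = 120/5040
(j±m)!: 1!*0!*0!*6!*0!*5! = 86400
prefactor² = (2J+1)*Δ*N² = 86400/7
  k=0: +1/(0!*1!*0!*0!*0!*5!) = 1/120
Σ = 1/120  ⇒  CG² = 86400/7*1/120² = 6/7
CG = +√(6/7) = +0.925820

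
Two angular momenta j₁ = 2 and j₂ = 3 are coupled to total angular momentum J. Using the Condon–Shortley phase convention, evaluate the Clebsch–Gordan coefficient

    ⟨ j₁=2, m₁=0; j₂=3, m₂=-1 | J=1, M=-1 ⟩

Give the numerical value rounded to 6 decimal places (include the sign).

+0.414039

j₁+j₂−J=4  J+j₁−j₂=0  J−j₁+j₂=2  j₁+j₂+J+1=7
(j₁±m₁, j₂±m₂, J±M) = (2,2,2,4,0,2)
P² = 384/35
sum k=2..2:
  [2] +1/8 = 1/8
S = 1/8
C² = P²·S² = 6/35 ; C = +0.414039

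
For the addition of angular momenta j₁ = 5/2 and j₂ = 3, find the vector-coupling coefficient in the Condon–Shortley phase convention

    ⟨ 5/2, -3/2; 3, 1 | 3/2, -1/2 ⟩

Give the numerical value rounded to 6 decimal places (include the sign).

√[4·4!1!2!/8! · 1!4!4!2!1!2!] = √(384/35)
  +(−1)^3/∏(3,1,1,1,0,1)! = -1/6  (running -1/6)
  +(−1)^4/∏(4,0,0,0,1,2)! = 1/48  (running -7/48)
⟨..|..⟩ = √(384/35)·(-7/48) = -0.483046

-0.483046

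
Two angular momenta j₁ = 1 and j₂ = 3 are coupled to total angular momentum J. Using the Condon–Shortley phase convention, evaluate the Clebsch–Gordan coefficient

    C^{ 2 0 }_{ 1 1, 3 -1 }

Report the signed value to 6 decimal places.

j₁+j₂−J=2  J+j₁−j₂=0  J−j₁+j₂=4  j₁+j₂+J+1=7
(j₁±m₁, j₂±m₂, J±M) = (2,0,2,4,2,2)
P² = 128/7
sum k=0..0:
  [0] +1/8 = 1/8
S = 1/8
C² = P²·S² = 2/7 ; C = +0.534522

+0.534522  (= +√(2/7))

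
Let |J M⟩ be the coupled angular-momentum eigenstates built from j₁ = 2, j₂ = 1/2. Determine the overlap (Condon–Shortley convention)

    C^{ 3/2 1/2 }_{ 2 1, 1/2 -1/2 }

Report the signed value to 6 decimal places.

triangle: 1!×3!×0!/5! = 6/120
(j±m)!: 3!×1!×0!×1!×2!×1! = 12
prefactor² = (2J+1)×Δ×N² = 12/5
  k=0: +1/(0!×1!×1!×0!×2!×0!) = 1/2
Σ = 1/2  ⇒  CG² = 12/5×1/2² = 3/5
CG = +√(3/5) = +0.774597

+0.774597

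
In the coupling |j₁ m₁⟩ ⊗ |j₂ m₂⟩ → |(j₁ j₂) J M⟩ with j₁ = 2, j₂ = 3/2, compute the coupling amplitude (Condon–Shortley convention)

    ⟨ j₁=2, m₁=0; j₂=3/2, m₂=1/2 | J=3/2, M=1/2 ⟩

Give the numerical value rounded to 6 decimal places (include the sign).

triangle: 2!×2!×1!/6! = 4/720
(j±m)!: 2!×2!×2!×1!×2!×1! = 16
prefactor² = (2J+1)×Δ×N² = 16/45
  k=1: −1/(1!×1!×1!×1!×1!×0!) = -1
  k=2: +1/(2!×0!×0!×0!×2!×1!) = 1/4
Σ = -3/4  ⇒  CG² = 16/45×(-3/4)² = 1/5
CG = −√(1/5) = -0.447214

−√(1/5) = -0.447214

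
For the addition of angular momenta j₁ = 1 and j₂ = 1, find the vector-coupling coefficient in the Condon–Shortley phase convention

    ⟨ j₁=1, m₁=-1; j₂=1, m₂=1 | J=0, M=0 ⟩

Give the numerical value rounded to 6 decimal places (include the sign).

+0.577350  (= +√(1/3))

j₁+j₂−J=2  J+j₁−j₂=0  J−j₁+j₂=0  j₁+j₂+J+1=3
(j₁±m₁, j₂±m₂, J±M) = (0,2,2,0,0,0)
P² = 4/3
sum k=2..2:
  [2] +1/2 = 1/2
S = 1/2
C² = P²·S² = 1/3 ; C = +0.577350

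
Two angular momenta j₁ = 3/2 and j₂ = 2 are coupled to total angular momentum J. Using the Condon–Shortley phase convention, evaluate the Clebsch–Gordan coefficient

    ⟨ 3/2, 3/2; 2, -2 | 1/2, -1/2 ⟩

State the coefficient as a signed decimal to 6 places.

triangle: 3!*0!*1!/5! = 6/120
(j±m)!: 3!*0!*0!*4!*0!*1! = 144
prefactor² = (2J+1)*Δ*N² = 72/5
  k=0: +1/(0!*3!*0!*0!*0!*1!) = 1/6
Σ = 1/6  ⇒  CG² = 72/5*1/6² = 2/5
CG = +√(2/5) = +0.632456

+0.632456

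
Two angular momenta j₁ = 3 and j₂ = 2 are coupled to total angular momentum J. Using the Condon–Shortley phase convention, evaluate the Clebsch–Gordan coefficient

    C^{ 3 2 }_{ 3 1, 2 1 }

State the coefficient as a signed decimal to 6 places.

−√(1/4) = -0.500000

j₁+j₂−J=2  J+j₁−j₂=4  J−j₁+j₂=2  j₁+j₂+J+1=9
(j₁±m₁, j₂±m₂, J±M) = (4,2,3,1,5,1)
P² = 64
sum k=1..2:
  [1] −1/12 = -1/12
  [2] +1/48 = 1/48
S = -1/16
C² = P²·S² = 1/4 ; C = -0.500000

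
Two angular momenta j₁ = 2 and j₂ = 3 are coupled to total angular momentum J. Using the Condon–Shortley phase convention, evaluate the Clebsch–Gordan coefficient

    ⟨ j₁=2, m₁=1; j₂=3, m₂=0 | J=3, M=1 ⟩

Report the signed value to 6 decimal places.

√[7·2!2!4!/9! · 3!1!3!3!4!2!] = √(96/5)
  +(−1)^0/∏(0,2,1,3,1,1)! = 1/12  (running 1/12)
  +(−1)^1/∏(1,1,0,2,2,2)! = -1/8  (running -1/24)
⟨..|..⟩ = √(96/5)·(-1/24) = -0.182574

-0.182574  (= −√(1/30))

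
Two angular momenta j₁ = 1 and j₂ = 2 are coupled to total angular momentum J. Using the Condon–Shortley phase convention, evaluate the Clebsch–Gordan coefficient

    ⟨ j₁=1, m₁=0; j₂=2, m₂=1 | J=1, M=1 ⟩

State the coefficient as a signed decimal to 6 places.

j₁+j₂−J=2  J+j₁−j₂=0  J−j₁+j₂=2  j₁+j₂+J+1=5
(j₁±m₁, j₂±m₂, J±M) = (1,1,3,1,2,0)
P² = 6/5
sum k=1..1:
  [1] −1/2 = -1/2
S = -1/2
C² = P²·S² = 3/10 ; C = -0.547723

-0.547723  (= −√(3/10))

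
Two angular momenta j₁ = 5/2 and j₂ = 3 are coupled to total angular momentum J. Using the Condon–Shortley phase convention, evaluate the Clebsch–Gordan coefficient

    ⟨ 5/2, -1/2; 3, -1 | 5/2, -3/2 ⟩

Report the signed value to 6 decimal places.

j₁+j₂−J=3  J+j₁−j₂=2  J−j₁+j₂=3  j₁+j₂+J+1=9
(j₁±m₁, j₂±m₂, J±M) = (2,3,2,4,1,4)
P² = 576/35
sum k=1..2:
  [1] −1/8 = -1/8
  [2] +1/12 = 1/12
S = -1/24
C² = P²·S² = 1/35 ; C = -0.169031

−√(1/35) = -0.169031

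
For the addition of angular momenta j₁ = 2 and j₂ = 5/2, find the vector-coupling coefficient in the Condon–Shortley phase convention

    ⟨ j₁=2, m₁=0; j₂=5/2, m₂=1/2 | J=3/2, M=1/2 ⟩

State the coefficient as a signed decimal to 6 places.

+0.239046  (= +√(2/35))

j₁+j₂−J=3  J+j₁−j₂=1  J−j₁+j₂=2  j₁+j₂+J+1=7
(j₁±m₁, j₂±m₂, J±M) = (2,2,3,2,2,1)
P² = 32/35
sum k=1..2:
  [1] −1/4 = -1/4
  [2] +1/2 = 1/2
S = 1/4
C² = P²·S² = 2/35 ; C = +0.239046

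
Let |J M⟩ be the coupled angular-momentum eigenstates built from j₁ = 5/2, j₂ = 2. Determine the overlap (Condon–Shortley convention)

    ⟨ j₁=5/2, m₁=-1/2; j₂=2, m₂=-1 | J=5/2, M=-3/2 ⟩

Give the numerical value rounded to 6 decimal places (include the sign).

triangle: 2!·3!·2!/8! = 24/40320
(j±m)!: 2!·3!·1!·3!·1!·4! = 1728
prefactor² = (2J+1)·Δ·N² = 216/35
  k=0: +1/(0!·2!·3!·1!·0!·1!) = 1/12
  k=1: −1/(1!·1!·2!·0!·1!·2!) = -1/4
Σ = -1/6  ⇒  CG² = 216/35·(-1/6)² = 6/35
CG = −√(6/35) = -0.414039

−√(6/35) ≈ -0.414039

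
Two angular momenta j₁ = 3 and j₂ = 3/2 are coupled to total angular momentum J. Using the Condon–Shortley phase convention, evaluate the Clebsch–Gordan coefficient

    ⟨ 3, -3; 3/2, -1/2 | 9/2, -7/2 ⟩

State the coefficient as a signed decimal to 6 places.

j₁+j₂−J=0  J+j₁−j₂=6  J−j₁+j₂=3  j₁+j₂+J+1=10
(j₁±m₁, j₂±m₂, J±M) = (0,6,1,2,1,8)
P² = 691200
sum k=0..0:
  [0] +1/1440 = 1/1440
S = 1/1440
C² = P²·S² = 1/3 ; C = +0.577350

+√(1/3) ≈ +0.577350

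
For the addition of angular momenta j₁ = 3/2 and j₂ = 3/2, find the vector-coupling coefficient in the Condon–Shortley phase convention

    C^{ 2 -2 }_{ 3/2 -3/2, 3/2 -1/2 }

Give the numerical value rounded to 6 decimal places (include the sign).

−√(1/2) = -0.707107

triangle: 1!×2!×2!/6! = 4/720
(j±m)!: 0!×3!×1!×2!×0!×4! = 288
prefactor² = (2J+1)×Δ×N² = 8
  k=1: −1/(1!×0!×2!×0!×0!×2!) = -1/4
Σ = -1/4  ⇒  CG² = 8×(-1/4)² = 1/2
CG = −√(1/2) = -0.707107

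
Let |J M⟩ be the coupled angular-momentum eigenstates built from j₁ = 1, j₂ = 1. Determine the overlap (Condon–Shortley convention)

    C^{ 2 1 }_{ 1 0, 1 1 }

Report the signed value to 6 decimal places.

√[5·0!2!2!/5! · 1!1!2!0!3!1!] = √(2)
  +(−1)^0/∏(0,0,1,2,1,0)! = 1/2  (running 1/2)
⟨..|..⟩ = √(2)·(1/2) = +0.707107

+0.707107  (= +√(1/2))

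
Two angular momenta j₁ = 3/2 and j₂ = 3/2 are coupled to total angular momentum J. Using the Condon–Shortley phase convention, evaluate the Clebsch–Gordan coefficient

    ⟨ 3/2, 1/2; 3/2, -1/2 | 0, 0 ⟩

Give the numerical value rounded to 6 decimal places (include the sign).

j₁+j₂−J=3  J+j₁−j₂=0  J−j₁+j₂=0  j₁+j₂+J+1=4
(j₁±m₁, j₂±m₂, J±M) = (2,1,1,2,0,0)
P² = 1
sum k=1..1:
  [1] −1/2 = -1/2
S = -1/2
C² = P²·S² = 1/4 ; C = -0.500000

−√(1/4) = -0.500000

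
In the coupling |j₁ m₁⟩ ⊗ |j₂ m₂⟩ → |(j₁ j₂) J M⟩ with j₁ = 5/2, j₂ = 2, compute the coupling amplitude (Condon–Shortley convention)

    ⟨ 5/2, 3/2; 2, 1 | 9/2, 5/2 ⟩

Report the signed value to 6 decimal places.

+√(5/9) ≈ +0.745356

j₁+j₂−J=0  J+j₁−j₂=5  J−j₁+j₂=4  j₁+j₂+J+1=10
(j₁±m₁, j₂±m₂, J±M) = (4,1,3,1,7,2)
P² = 11520
sum k=0..0:
  [0] +1/144 = 1/144
S = 1/144
C² = P²·S² = 5/9 ; C = +0.745356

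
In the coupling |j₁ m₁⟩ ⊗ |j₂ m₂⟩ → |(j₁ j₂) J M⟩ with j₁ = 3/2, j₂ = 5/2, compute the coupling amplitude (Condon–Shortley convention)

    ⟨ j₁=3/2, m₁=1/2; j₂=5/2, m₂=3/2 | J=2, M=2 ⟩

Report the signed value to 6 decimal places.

√[5·2!1!3!/7! · 2!1!4!1!4!0!] = √(96/7)
  +(−1)^1/∏(1,1,0,3,1,0)! = -1/6  (running -1/6)
⟨..|..⟩ = √(96/7)·(-1/6) = -0.617213

-0.617213  (= −√(8/21))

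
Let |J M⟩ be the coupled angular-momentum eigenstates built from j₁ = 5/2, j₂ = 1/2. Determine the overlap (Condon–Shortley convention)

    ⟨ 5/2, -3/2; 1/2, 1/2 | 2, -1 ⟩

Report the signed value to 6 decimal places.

-0.816497  (= −√(2/3))

√[5·1!4!0!/6! · 1!4!1!0!1!3!] = √(24)
  +(−1)^1/∏(1,0,3,0,1,0)! = -1/6  (running -1/6)
⟨..|..⟩ = √(24)·(-1/6) = -0.816497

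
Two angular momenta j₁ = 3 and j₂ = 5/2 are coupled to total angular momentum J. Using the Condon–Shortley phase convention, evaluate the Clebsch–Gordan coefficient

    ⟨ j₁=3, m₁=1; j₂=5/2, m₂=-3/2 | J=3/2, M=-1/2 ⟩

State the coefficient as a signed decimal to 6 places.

−√(7/30) = -0.483046

j₁+j₂−J=4  J+j₁−j₂=2  J−j₁+j₂=1  j₁+j₂+J+1=8
(j₁±m₁, j₂±m₂, J±M) = (4,2,1,4,1,2)
P² = 384/35
sum k=0..1:
  [0] +1/48 = 1/48
  [1] −1/6 = -1/6
S = -7/48
C² = P²·S² = 7/30 ; C = -0.483046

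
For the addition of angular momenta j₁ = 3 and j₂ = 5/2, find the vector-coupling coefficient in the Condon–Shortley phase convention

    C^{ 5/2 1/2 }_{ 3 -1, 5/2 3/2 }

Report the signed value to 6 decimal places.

+0.169031

j₁+j₂−J=3  J+j₁−j₂=3  J−j₁+j₂=2  j₁+j₂+J+1=9
(j₁±m₁, j₂±m₂, J±M) = (2,4,4,1,3,2)
P² = 576/35
sum k=2..3:
  [2] +1/8 = 1/8
  [3] −1/12 = -1/12
S = 1/24
C² = P²·S² = 1/35 ; C = +0.169031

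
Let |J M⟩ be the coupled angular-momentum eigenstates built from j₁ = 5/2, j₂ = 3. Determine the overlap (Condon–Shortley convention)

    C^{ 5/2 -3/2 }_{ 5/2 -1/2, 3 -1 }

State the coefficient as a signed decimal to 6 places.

-0.169031  (= −√(1/35))

j₁+j₂−J=3  J+j₁−j₂=2  J−j₁+j₂=3  j₁+j₂+J+1=9
(j₁±m₁, j₂±m₂, J±M) = (2,3,2,4,1,4)
P² = 576/35
sum k=1..2:
  [1] −1/8 = -1/8
  [2] +1/12 = 1/12
S = -1/24
C² = P²·S² = 1/35 ; C = -0.169031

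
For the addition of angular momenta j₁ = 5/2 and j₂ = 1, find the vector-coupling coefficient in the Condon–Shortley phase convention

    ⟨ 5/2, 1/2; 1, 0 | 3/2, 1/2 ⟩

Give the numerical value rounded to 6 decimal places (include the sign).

-0.632456  (= −√(2/5))

triangle: 2!·3!·0!/6! = 12/720
(j±m)!: 3!·2!·1!·1!·2!·1! = 24
prefactor² = (2J+1)·Δ·N² = 8/5
  k=1: −1/(1!·1!·1!·0!·2!·0!) = -1/2
Σ = -1/2  ⇒  CG² = 8/5·(-1/2)² = 2/5
CG = −√(2/5) = -0.632456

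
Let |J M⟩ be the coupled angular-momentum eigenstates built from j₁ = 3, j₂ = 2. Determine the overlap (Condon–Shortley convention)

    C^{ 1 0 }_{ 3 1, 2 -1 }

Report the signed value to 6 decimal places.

−√(8/35) ≈ -0.478091

√[3·4!2!0!/7! · 4!2!1!3!1!1!] = √(288/35)
  +(−1)^1/∏(1,3,1,0,1,0)! = -1/6  (running -1/6)
⟨..|..⟩ = √(288/35)·(-1/6) = -0.478091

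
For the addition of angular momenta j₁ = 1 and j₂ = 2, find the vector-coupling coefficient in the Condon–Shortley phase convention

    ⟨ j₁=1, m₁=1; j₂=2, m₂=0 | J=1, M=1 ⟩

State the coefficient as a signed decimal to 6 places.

triangle: 2!*0!*2!/5! = 4/120
(j±m)!: 2!*0!*2!*2!*2!*0! = 16
prefactor² = (2J+1)*Δ*N² = 8/5
  k=0: +1/(0!*2!*0!*2!*0!*0!) = 1/4
Σ = 1/4  ⇒  CG² = 8/5*1/4² = 1/10
CG = +√(1/10) = +0.316228

+√(1/10) = +0.316228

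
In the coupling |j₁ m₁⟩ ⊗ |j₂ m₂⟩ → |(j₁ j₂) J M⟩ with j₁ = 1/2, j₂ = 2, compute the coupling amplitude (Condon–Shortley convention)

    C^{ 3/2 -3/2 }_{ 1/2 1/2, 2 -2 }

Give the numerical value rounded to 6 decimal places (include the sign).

+0.894427  (= +√(4/5))

j₁+j₂−J=1  J+j₁−j₂=0  J−j₁+j₂=3  j₁+j₂+J+1=5
(j₁±m₁, j₂±m₂, J±M) = (1,0,0,4,0,3)
P² = 144/5
sum k=0..0:
  [0] +1/6 = 1/6
S = 1/6
C² = P²·S² = 4/5 ; C = +0.894427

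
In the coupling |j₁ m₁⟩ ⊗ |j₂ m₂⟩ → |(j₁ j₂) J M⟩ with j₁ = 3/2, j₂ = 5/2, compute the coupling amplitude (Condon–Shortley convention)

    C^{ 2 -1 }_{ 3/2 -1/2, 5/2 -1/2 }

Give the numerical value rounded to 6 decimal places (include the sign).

-0.545545

√[5·2!1!3!/7! · 1!2!2!3!1!3!] = √(12/7)
  +(−1)^1/∏(1,1,1,1,0,2)! = -1/2  (running -1/2)
  +(−1)^2/∏(2,0,0,0,1,3)! = 1/12  (running -5/12)
⟨..|..⟩ = √(12/7)·(-5/12) = -0.545545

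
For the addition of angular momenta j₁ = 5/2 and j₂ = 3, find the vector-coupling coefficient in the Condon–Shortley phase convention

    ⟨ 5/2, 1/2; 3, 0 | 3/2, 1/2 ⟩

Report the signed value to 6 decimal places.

√[4·4!1!2!/8! · 3!2!3!3!2!1!] = √(144/35)
  +(−1)^1/∏(1,3,1,2,0,0)! = -1/12  (running -1/12)
  +(−1)^2/∏(2,2,0,1,1,1)! = 1/4  (running 1/6)
⟨..|..⟩ = √(144/35)·(1/6) = +0.338062

+0.338062  (= +√(4/35))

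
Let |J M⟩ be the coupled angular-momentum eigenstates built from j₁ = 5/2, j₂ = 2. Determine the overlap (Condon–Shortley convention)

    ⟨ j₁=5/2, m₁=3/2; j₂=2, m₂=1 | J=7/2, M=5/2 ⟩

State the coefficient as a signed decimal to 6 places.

triangle: 1!*4!*3!/9! = 144/362880
(j±m)!: 4!*1!*3!*1!*6!*1! = 103680
prefactor² = (2J+1)*Δ*N² = 2304/7
  k=0: +1/(0!*1!*1!*3!*3!*0!) = 1/36
  k=1: −1/(1!*0!*0!*2!*4!*1!) = -1/48
Σ = 1/144  ⇒  CG² = 2304/7*1/144² = 1/63
CG = +√(1/63) = +0.125988

+√(1/63) ≈ +0.125988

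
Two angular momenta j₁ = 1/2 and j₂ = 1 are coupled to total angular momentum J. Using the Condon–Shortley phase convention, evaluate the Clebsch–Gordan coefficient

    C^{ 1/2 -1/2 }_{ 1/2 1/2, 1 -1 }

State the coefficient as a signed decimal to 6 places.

√[2·1!0!1!/3! · 1!0!0!2!0!1!] = √(2/3)
  +(−1)^0/∏(0,1,0,0,0,1)! = 1  (running 1)
⟨..|..⟩ = √(2/3)·(1) = +0.816497

+0.816497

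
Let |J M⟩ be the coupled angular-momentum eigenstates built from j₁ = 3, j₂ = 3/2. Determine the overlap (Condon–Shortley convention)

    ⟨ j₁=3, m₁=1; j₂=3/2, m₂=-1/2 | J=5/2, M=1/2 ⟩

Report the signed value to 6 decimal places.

j₁+j₂−J=2  J+j₁−j₂=4  J−j₁+j₂=1  j₁+j₂+J+1=8
(j₁±m₁, j₂±m₂, J±M) = (4,2,1,2,3,2)
P² = 288/35
sum k=0..1:
  [0] +1/8 = 1/8
  [1] −1/6 = -1/6
S = -1/24
C² = P²·S² = 1/70 ; C = -0.119523

-0.119523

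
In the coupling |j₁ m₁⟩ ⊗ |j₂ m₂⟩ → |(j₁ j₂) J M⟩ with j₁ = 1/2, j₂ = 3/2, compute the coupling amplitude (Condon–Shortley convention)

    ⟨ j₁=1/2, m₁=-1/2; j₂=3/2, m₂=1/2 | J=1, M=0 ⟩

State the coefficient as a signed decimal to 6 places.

−√(1/2) = -0.707107

√[3·1!0!2!/4! · 0!1!2!1!1!1!] = √(1/2)
  +(−1)^1/∏(1,0,0,1,0,1)! = -1  (running -1)
⟨..|..⟩ = √(1/2)·(-1) = -0.707107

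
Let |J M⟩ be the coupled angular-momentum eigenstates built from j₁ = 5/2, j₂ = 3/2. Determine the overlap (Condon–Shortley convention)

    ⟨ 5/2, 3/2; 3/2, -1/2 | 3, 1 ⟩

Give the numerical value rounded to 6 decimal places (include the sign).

j₁+j₂−J=1  J+j₁−j₂=4  J−j₁+j₂=2  j₁+j₂+J+1=8
(j₁±m₁, j₂±m₂, J±M) = (4,1,1,2,4,2)
P² = 96/5
sum k=0..1:
  [0] +1/6 = 1/6
  [1] −1/48 = -1/48
S = 7/48
C² = P²·S² = 49/120 ; C = +0.639010

+0.639010  (= +√(49/120))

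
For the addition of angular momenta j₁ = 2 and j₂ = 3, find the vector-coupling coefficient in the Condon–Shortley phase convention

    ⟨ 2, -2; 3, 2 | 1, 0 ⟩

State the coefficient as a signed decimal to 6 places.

√[3·4!0!2!/7! · 0!4!5!1!1!1!] = √(576/7)
  +(−1)^4/∏(4,0,0,1,0,1)! = 1/24  (running 1/24)
⟨..|..⟩ = √(576/7)·(1/24) = +0.377964

+0.377964  (= +√(1/7))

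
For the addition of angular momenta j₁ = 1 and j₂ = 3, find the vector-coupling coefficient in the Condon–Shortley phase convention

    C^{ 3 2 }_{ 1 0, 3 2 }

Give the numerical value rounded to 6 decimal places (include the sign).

j₁+j₂−J=1  J+j₁−j₂=1  J−j₁+j₂=5  j₁+j₂+J+1=8
(j₁±m₁, j₂±m₂, J±M) = (1,1,5,1,5,1)
P² = 300
sum k=0..1:
  [0] +1/120 = 1/120
  [1] −1/24 = -1/24
S = -1/30
C² = P²·S² = 1/3 ; C = -0.577350

−√(1/3) ≈ -0.577350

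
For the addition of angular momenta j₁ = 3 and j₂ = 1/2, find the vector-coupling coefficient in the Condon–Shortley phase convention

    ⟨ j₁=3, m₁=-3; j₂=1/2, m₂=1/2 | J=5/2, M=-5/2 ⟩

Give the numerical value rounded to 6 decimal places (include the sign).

-0.925820

j₁+j₂−J=1  J+j₁−j₂=5  J−j₁+j₂=0  j₁+j₂+J+1=7
(j₁±m₁, j₂±m₂, J±M) = (0,6,1,0,0,5)
P² = 86400/7
sum k=1..1:
  [1] −1/120 = -1/120
S = -1/120
C² = P²·S² = 6/7 ; C = -0.925820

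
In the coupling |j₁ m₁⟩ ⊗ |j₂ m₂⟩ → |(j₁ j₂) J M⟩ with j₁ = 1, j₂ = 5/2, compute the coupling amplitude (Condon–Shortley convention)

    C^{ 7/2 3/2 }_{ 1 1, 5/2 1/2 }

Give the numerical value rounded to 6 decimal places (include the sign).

+0.690066

√[8·0!2!5!/8! · 2!0!3!2!5!2!] = √(1920/7)
  +(−1)^0/∏(0,0,0,3,2,2)! = 1/24  (running 1/24)
⟨..|..⟩ = √(1920/7)·(1/24) = +0.690066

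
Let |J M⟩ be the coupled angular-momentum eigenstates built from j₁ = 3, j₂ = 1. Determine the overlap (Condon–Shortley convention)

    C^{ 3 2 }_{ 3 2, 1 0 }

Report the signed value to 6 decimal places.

triangle: 1!×5!×1!/8! = 120/40320
(j±m)!: 5!×1!×1!×1!×5!×1! = 14400
prefactor² = (2J+1)×Δ×N² = 300
  k=0: +1/(0!×1!×1!×1!×4!×0!) = 1/24
  k=1: −1/(1!×0!×0!×0!×5!×1!) = -1/120
Σ = 1/30  ⇒  CG² = 300×1/30² = 1/3
CG = +√(1/3) = +0.577350

+√(1/3) ≈ +0.577350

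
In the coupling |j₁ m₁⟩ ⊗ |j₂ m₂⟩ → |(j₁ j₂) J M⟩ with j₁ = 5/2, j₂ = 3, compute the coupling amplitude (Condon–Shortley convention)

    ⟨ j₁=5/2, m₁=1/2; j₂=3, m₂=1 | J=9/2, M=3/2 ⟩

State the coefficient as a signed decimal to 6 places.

-0.147122  (= −√(5/231))

triangle: 1!×4!×5!/11! = 2880/39916800
(j±m)!: 3!×2!×4!×2!×6!×3! = 2488320
prefactor² = (2J+1)×Δ×N² = 138240/77
  k=0: +1/(0!×1!×2!×4!×2!×1!) = 1/96
  k=1: −1/(1!×0!×1!×3!×3!×2!) = -1/72
Σ = -1/288  ⇒  CG² = 138240/77×(-1/288)² = 5/231
CG = −√(5/231) = -0.147122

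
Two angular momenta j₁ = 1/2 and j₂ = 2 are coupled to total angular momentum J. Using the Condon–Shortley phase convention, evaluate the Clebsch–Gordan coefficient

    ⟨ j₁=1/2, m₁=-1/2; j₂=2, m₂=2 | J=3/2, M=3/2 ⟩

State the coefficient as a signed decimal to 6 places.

−√(4/5) ≈ -0.894427

j₁+j₂−J=1  J+j₁−j₂=0  J−j₁+j₂=3  j₁+j₂+J+1=5
(j₁±m₁, j₂±m₂, J±M) = (0,1,4,0,3,0)
P² = 144/5
sum k=1..1:
  [1] −1/6 = -1/6
S = -1/6
C² = P²·S² = 4/5 ; C = -0.894427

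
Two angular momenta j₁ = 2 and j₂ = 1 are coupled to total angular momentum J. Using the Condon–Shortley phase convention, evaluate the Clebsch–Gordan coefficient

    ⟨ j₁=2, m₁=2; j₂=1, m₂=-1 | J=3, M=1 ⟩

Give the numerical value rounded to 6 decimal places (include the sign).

+√(1/15) ≈ +0.258199

triangle: 0!×4!×2!/7! = 48/5040
(j±m)!: 4!×0!×0!×2!×4!×2! = 2304
prefactor² = (2J+1)×Δ×N² = 768/5
  k=0: +1/(0!×0!×0!×0!×4!×2!) = 1/48
Σ = 1/48  ⇒  CG² = 768/5×1/48² = 1/15
CG = +√(1/15) = +0.258199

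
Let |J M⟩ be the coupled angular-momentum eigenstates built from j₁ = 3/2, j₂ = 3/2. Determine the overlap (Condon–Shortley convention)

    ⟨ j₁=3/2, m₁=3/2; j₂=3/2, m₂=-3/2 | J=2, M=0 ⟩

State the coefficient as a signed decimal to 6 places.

+0.500000

j₁+j₂−J=1  J+j₁−j₂=2  J−j₁+j₂=2  j₁+j₂+J+1=6
(j₁±m₁, j₂±m₂, J±M) = (3,0,0,3,2,2)
P² = 4
sum k=0..0:
  [0] +1/4 = 1/4
S = 1/4
C² = P²·S² = 1/4 ; C = +0.500000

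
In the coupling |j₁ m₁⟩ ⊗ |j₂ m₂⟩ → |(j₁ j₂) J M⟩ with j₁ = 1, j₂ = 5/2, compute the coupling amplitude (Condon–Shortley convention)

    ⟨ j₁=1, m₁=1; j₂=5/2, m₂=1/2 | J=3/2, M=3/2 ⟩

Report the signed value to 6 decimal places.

+√(1/15) ≈ +0.258199

triangle: 2!·0!·3!/6! = 12/720
(j±m)!: 2!·0!·3!·2!·3!·0! = 144
prefactor² = (2J+1)·Δ·N² = 48/5
  k=0: +1/(0!·2!·0!·3!·0!·0!) = 1/12
Σ = 1/12  ⇒  CG² = 48/5·1/12² = 1/15
CG = +√(1/15) = +0.258199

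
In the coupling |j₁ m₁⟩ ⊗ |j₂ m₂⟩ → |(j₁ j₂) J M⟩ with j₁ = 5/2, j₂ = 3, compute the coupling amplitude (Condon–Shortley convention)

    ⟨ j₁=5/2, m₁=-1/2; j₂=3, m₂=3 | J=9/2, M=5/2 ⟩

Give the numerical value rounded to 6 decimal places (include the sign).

-0.522233

j₁+j₂−J=1  J+j₁−j₂=4  J−j₁+j₂=5  j₁+j₂+J+1=11
(j₁±m₁, j₂±m₂, J±M) = (2,3,6,0,7,2)
P² = 691200/11
sum k=1..1:
  [1] −1/480 = -1/480
S = -1/480
C² = P²·S² = 3/11 ; C = -0.522233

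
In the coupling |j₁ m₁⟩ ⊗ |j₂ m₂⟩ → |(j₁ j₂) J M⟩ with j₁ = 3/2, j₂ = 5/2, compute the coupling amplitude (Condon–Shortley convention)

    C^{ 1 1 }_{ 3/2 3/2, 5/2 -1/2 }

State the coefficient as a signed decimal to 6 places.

√[3·3!0!2!/6! · 3!0!2!3!2!0!] = √(36/5)
  +(−1)^0/∏(0,3,0,2,0,0)! = 1/12  (running 1/12)
⟨..|..⟩ = √(36/5)·(1/12) = +0.223607

+√(1/20) = +0.223607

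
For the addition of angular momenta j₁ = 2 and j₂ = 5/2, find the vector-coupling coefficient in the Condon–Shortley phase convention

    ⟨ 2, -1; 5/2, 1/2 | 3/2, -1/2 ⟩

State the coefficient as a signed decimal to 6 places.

j₁+j₂−J=3  J+j₁−j₂=1  J−j₁+j₂=2  j₁+j₂+J+1=7
(j₁±m₁, j₂±m₂, J±M) = (1,3,3,2,1,2)
P² = 48/35
sum k=2..3:
  [2] +1/2 = 1/2
  [3] −1/12 = -1/12
S = 5/12
C² = P²·S² = 5/21 ; C = +0.487950

+0.487950  (= +√(5/21))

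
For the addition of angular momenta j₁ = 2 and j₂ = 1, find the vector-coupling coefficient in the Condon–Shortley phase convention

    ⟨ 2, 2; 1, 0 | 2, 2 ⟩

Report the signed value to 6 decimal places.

+0.816497  (= +√(2/3))

√[5·1!3!1!/6! · 4!0!1!1!4!0!] = √(24)
  +(−1)^0/∏(0,1,0,1,3,0)! = 1/6  (running 1/6)
⟨..|..⟩ = √(24)·(1/6) = +0.816497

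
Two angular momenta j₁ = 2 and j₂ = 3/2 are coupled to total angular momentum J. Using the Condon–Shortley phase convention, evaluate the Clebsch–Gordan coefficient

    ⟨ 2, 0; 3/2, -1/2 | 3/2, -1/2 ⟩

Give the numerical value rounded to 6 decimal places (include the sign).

triangle: 2!·2!·1!/6! = 4/720
(j±m)!: 2!·2!·1!·2!·1!·2! = 16
prefactor² = (2J+1)·Δ·N² = 16/45
  k=0: +1/(0!·2!·2!·1!·0!·0!) = 1/4
  k=1: −1/(1!·1!·1!·0!·1!·1!) = -1
Σ = -3/4  ⇒  CG² = 16/45·(-3/4)² = 1/5
CG = −√(1/5) = -0.447214

-0.447214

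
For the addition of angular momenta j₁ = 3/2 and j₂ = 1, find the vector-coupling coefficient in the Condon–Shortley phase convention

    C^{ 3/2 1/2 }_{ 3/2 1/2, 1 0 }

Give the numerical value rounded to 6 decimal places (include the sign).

j₁+j₂−J=1  J+j₁−j₂=2  J−j₁+j₂=1  j₁+j₂+J+1=5
(j₁±m₁, j₂±m₂, J±M) = (2,1,1,1,2,1)
P² = 4/15
sum k=0..1:
  [0] +1/1 = 1
  [1] −1/2 = -1/2
S = 1/2
C² = P²·S² = 1/15 ; C = +0.258199

+√(1/15) ≈ +0.258199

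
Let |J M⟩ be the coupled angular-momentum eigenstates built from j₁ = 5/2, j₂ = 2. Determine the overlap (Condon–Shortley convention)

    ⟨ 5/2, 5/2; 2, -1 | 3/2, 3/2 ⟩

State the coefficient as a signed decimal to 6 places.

+0.534522

√[4·3!2!1!/7! · 5!0!1!3!3!0!] = √(288/7)
  +(−1)^0/∏(0,3,0,1,2,0)! = 1/12  (running 1/12)
⟨..|..⟩ = √(288/7)·(1/12) = +0.534522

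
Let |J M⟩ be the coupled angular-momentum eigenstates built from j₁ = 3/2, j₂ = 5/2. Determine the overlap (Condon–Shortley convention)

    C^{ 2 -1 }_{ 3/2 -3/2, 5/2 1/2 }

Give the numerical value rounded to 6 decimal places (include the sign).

√[5·2!1!3!/7! · 0!3!3!2!1!3!] = √(36/7)
  +(−1)^2/∏(2,0,1,1,0,2)! = 1/4  (running 1/4)
⟨..|..⟩ = √(36/7)·(1/4) = +0.566947

+√(9/28) = +0.566947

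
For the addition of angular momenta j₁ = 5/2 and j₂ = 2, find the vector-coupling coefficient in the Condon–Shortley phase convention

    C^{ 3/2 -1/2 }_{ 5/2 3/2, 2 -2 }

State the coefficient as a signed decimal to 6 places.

+√(32/105) = +0.552052

triangle: 3!×2!×1!/7! = 12/5040
(j±m)!: 4!×1!×0!×4!×1!×2! = 1152
prefactor² = (2J+1)×Δ×N² = 384/35
  k=0: +1/(0!×3!×1!×0!×1!×1!) = 1/6
Σ = 1/6  ⇒  CG² = 384/35×1/6² = 32/105
CG = +√(32/105) = +0.552052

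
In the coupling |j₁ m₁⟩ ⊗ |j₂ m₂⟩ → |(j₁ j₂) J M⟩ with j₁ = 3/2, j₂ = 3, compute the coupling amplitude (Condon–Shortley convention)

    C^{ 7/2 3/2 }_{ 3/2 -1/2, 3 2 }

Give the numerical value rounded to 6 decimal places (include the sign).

−√(3/7) = -0.654654

√[8·1!2!5!/9! · 1!2!5!1!5!2!] = √(6400/21)
  +(−1)^0/∏(0,1,2,5,0,0)! = 1/240  (running 1/240)
  +(−1)^1/∏(1,0,1,4,1,1)! = -1/24  (running -3/80)
⟨..|..⟩ = √(6400/21)·(-3/80) = -0.654654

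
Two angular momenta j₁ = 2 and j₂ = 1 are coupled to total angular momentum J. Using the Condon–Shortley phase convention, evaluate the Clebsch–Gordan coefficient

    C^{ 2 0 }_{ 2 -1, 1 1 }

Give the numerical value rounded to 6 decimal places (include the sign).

-0.707107

triangle: 1!×3!×1!/6! = 6/720
(j±m)!: 1!×3!×2!×0!×2!×2! = 48
prefactor² = (2J+1)×Δ×N² = 2
  k=1: −1/(1!×0!×2!×1!×1!×0!) = -1/2
Σ = -1/2  ⇒  CG² = 2×(-1/2)² = 1/2
CG = −√(1/2) = -0.707107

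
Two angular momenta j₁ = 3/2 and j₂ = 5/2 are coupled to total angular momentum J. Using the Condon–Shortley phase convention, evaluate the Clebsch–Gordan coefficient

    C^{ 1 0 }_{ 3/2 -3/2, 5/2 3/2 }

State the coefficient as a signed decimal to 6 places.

j₁+j₂−J=3  J+j₁−j₂=0  J−j₁+j₂=2  j₁+j₂+J+1=6
(j₁±m₁, j₂±m₂, J±M) = (0,3,4,1,1,1)
P² = 36/5
sum k=3..3:
  [3] −1/6 = -1/6
S = -1/6
C² = P²·S² = 1/5 ; C = -0.447214

−√(1/5) ≈ -0.447214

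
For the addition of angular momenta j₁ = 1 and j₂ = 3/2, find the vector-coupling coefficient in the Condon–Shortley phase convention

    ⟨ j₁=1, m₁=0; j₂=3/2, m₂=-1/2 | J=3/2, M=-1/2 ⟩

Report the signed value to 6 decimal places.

j₁+j₂−J=1  J+j₁−j₂=1  J−j₁+j₂=2  j₁+j₂+J+1=5
(j₁±m₁, j₂±m₂, J±M) = (1,1,1,2,1,2)
P² = 4/15
sum k=0..1:
  [0] +1/1 = 1
  [1] −1/2 = -1/2
S = 1/2
C² = P²·S² = 1/15 ; C = +0.258199

+0.258199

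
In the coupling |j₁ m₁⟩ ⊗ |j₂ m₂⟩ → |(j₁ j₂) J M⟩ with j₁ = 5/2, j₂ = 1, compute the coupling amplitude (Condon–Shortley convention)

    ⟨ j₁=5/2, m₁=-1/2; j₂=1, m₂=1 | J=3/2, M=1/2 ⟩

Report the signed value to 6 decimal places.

triangle: 2!·3!·0!/6! = 12/720
(j±m)!: 2!·3!·2!·0!·2!·1! = 48
prefactor² = (2J+1)·Δ·N² = 16/5
  k=2: +1/(2!·0!·1!·0!·2!·0!) = 1/4
Σ = 1/4  ⇒  CG² = 16/5·1/4² = 1/5
CG = +√(1/5) = +0.447214

+0.447214  (= +√(1/5))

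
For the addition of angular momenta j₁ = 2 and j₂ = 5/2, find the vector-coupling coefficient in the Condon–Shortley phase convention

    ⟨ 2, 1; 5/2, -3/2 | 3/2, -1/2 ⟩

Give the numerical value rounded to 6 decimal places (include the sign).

triangle: 3!·1!·2!/7! = 12/5040
(j±m)!: 3!·1!·1!·4!·1!·2! = 288
prefactor² = (2J+1)·Δ·N² = 96/35
  k=0: +1/(0!·3!·1!·1!·0!·1!) = 1/6
  k=1: −1/(1!·2!·0!·0!·1!·2!) = -1/4
Σ = -1/12  ⇒  CG² = 96/35·(-1/12)² = 2/105
CG = −√(2/105) = -0.138013

-0.138013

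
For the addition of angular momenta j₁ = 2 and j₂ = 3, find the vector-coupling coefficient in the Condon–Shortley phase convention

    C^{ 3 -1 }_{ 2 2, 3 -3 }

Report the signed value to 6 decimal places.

+√(1/6) ≈ +0.408248

j₁+j₂−J=2  J+j₁−j₂=2  J−j₁+j₂=4  j₁+j₂+J+1=9
(j₁±m₁, j₂±m₂, J±M) = (4,0,0,6,2,4)
P² = 1536
sum k=0..0:
  [0] +1/96 = 1/96
S = 1/96
C² = P²·S² = 1/6 ; C = +0.408248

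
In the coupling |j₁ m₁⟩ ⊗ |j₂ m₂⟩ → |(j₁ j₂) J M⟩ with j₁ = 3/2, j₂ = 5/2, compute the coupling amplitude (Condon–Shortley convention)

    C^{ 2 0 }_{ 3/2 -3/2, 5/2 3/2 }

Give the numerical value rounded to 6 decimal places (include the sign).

j₁+j₂−J=2  J+j₁−j₂=1  J−j₁+j₂=3  j₁+j₂+J+1=7
(j₁±m₁, j₂±m₂, J±M) = (0,3,4,1,2,2)
P² = 48/7
sum k=2..2:
  [2] +1/4 = 1/4
S = 1/4
C² = P²·S² = 3/7 ; C = +0.654654

+√(3/7) = +0.654654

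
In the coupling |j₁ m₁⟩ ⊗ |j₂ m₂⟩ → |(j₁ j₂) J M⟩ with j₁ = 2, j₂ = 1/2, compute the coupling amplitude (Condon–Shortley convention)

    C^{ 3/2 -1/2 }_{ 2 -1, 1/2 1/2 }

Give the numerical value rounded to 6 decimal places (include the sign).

−√(3/5) = -0.774597

j₁+j₂−J=1  J+j₁−j₂=3  J−j₁+j₂=0  j₁+j₂+J+1=5
(j₁±m₁, j₂±m₂, J±M) = (1,3,1,0,1,2)
P² = 12/5
sum k=1..1:
  [1] −1/2 = -1/2
S = -1/2
C² = P²·S² = 3/5 ; C = -0.774597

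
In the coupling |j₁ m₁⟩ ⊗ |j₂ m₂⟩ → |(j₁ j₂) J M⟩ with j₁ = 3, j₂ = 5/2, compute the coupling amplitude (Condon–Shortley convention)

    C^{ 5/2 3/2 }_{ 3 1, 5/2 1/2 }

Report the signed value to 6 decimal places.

-0.169031  (= −√(1/35))

j₁+j₂−J=3  J+j₁−j₂=3  J−j₁+j₂=2  j₁+j₂+J+1=9
(j₁±m₁, j₂±m₂, J±M) = (4,2,3,2,4,1)
P² = 576/35
sum k=1..2:
  [1] −1/8 = -1/8
  [2] +1/12 = 1/12
S = -1/24
C² = P²·S² = 1/35 ; C = -0.169031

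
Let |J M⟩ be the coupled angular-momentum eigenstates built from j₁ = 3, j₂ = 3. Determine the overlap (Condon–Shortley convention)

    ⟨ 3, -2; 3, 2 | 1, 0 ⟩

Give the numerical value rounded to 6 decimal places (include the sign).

+0.377964

j₁+j₂−J=5  J+j₁−j₂=1  J−j₁+j₂=1  j₁+j₂+J+1=8
(j₁±m₁, j₂±m₂, J±M) = (1,5,5,1,1,1)
P² = 900/7
sum k=4..5:
  [4] +1/24 = 1/24
  [5] −1/120 = -1/120
S = 1/30
C² = P²·S² = 1/7 ; C = +0.377964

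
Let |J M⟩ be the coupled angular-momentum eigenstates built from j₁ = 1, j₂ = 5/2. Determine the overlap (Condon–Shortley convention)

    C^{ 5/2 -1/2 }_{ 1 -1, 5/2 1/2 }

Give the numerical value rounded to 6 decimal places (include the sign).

j₁+j₂−J=1  J+j₁−j₂=1  J−j₁+j₂=4  j₁+j₂+J+1=7
(j₁±m₁, j₂±m₂, J±M) = (0,2,3,2,2,3)
P² = 288/35
sum k=1..1:
  [1] −1/4 = -1/4
S = -1/4
C² = P²·S² = 18/35 ; C = -0.717137

−√(18/35) ≈ -0.717137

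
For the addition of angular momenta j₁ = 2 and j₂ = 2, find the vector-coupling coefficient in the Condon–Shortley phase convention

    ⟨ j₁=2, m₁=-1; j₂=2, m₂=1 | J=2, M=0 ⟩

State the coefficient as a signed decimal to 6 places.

√[5·2!2!2!/7! · 1!3!3!1!2!2!] = √(8/7)
  +(−1)^1/∏(1,1,2,2,0,0)! = -1/4  (running -1/4)
  +(−1)^2/∏(2,0,1,1,1,1)! = 1/2  (running 1/4)
⟨..|..⟩ = √(8/7)·(1/4) = +0.267261

+√(1/14) ≈ +0.267261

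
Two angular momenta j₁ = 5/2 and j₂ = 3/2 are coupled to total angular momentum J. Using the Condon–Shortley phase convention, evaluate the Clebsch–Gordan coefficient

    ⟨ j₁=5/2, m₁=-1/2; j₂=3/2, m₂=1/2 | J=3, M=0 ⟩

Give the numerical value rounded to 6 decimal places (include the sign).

√[7·1!4!2!/8! · 2!3!2!1!3!3!] = √(36/5)
  +(−1)^0/∏(0,1,3,2,1,0)! = 1/12  (running 1/12)
  +(−1)^1/∏(1,0,2,1,2,1)! = -1/4  (running -1/6)
⟨..|..⟩ = √(36/5)·(-1/6) = -0.447214

-0.447214  (= −√(1/5))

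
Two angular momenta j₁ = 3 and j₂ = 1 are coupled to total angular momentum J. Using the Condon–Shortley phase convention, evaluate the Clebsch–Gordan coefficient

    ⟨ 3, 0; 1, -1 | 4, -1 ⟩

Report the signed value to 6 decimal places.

√[9·0!6!2!/9! · 3!3!0!2!3!5!] = √(12960/7)
  +(−1)^0/∏(0,0,3,0,3,2)! = 1/72  (running 1/72)
⟨..|..⟩ = √(12960/7)·(1/72) = +0.597614

+√(5/14) ≈ +0.597614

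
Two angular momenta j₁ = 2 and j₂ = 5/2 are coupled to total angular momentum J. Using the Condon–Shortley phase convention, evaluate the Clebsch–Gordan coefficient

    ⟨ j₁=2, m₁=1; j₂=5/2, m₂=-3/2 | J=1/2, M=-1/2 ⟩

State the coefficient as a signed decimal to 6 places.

−√(4/15) ≈ -0.516398

j₁+j₂−J=4  J+j₁−j₂=0  J−j₁+j₂=1  j₁+j₂+J+1=6
(j₁±m₁, j₂±m₂, J±M) = (3,1,1,4,0,1)
P² = 48/5
sum k=1..1:
  [1] −1/6 = -1/6
S = -1/6
C² = P²·S² = 4/15 ; C = -0.516398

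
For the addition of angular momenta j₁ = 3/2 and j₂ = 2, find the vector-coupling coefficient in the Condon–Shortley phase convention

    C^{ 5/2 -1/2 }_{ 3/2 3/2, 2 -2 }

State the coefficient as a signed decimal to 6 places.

j₁+j₂−J=1  J+j₁−j₂=2  J−j₁+j₂=3  j₁+j₂+J+1=7
(j₁±m₁, j₂±m₂, J±M) = (3,0,0,4,2,3)
P² = 864/35
sum k=0..0:
  [0] +1/12 = 1/12
S = 1/12
C² = P²·S² = 6/35 ; C = +0.414039

+0.414039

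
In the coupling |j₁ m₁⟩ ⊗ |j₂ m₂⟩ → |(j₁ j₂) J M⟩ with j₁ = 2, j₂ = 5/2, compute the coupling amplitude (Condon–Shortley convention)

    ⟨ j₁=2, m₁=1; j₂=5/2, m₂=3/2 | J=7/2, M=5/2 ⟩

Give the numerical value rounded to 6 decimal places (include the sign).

−√(1/63) = -0.125988

j₁+j₂−J=1  J+j₁−j₂=3  J−j₁+j₂=4  j₁+j₂+J+1=9
(j₁±m₁, j₂±m₂, J±M) = (3,1,4,1,6,1)
P² = 2304/7
sum k=0..1:
  [0] +1/48 = 1/48
  [1] −1/36 = -1/36
S = -1/144
C² = P²·S² = 1/63 ; C = -0.125988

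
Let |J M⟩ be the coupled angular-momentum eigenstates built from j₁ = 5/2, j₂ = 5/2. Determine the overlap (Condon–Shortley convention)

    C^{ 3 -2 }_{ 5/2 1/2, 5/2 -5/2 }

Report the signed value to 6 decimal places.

+√(5/12) = +0.645497

triangle: 2!*3!*3!/9! = 72/362880
(j±m)!: 3!*2!*0!*5!*1!*5! = 172800
prefactor² = (2J+1)*Δ*N² = 240
  k=0: +1/(0!*2!*2!*0!*1!*3!) = 1/24
Σ = 1/24  ⇒  CG² = 240*1/24² = 5/12
CG = +√(5/12) = +0.645497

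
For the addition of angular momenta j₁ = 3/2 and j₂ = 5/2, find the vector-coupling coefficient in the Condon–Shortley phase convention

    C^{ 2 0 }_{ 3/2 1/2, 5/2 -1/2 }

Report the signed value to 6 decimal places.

triangle: 2!*1!*3!/7! = 12/5040
(j±m)!: 2!*1!*2!*3!*2!*2! = 96
prefactor² = (2J+1)*Δ*N² = 8/7
  k=0: +1/(0!*2!*1!*2!*0!*1!) = 1/4
  k=1: −1/(1!*1!*0!*1!*1!*2!) = -1/2
Σ = -1/4  ⇒  CG² = 8/7*(-1/4)² = 1/14
CG = −√(1/14) = -0.267261

-0.267261  (= −√(1/14))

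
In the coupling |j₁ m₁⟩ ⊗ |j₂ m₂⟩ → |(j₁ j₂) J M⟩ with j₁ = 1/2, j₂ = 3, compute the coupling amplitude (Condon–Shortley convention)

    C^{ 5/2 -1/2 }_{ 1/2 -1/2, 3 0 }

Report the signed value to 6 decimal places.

√[6·1!0!5!/7! · 0!1!3!3!2!3!] = √(432/7)
  +(−1)^1/∏(1,0,0,2,0,3)! = -1/12  (running -1/12)
⟨..|..⟩ = √(432/7)·(-1/12) = -0.654654

−√(3/7) = -0.654654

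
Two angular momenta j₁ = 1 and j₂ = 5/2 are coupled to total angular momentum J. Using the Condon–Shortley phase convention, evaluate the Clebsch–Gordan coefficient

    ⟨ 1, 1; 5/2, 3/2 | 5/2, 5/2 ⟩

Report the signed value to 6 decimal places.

triangle: 1!·1!·4!/7! = 24/5040
(j±m)!: 2!·0!·4!·1!·5!·0! = 5760
prefactor² = (2J+1)·Δ·N² = 1152/7
  k=0: +1/(0!·1!·0!·4!·1!·0!) = 1/24
Σ = 1/24  ⇒  CG² = 1152/7·1/24² = 2/7
CG = +√(2/7) = +0.534522

+0.534522  (= +√(2/7))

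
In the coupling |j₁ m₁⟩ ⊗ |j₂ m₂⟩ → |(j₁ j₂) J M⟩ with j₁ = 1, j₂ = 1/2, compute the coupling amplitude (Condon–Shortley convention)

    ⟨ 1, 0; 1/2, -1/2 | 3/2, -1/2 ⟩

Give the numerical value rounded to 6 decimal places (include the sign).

+0.816497

triangle: 0!·2!·1!/4! = 2/24
(j±m)!: 1!·1!·0!·1!·1!·2! = 2
prefactor² = (2J+1)·Δ·N² = 2/3
  k=0: +1/(0!·0!·1!·0!·1!·1!) = 1
Σ = 1  ⇒  CG² = 2/3·1² = 2/3
CG = +√(2/3) = +0.816497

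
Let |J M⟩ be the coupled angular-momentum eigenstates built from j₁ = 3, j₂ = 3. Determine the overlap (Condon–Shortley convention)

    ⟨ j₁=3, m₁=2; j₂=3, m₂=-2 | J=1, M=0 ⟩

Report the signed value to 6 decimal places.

-0.377964  (= −√(1/7))

√[3·5!1!1!/8! · 5!1!1!5!1!1!] = √(900/7)
  +(−1)^0/∏(0,5,1,1,0,0)! = 1/120  (running 1/120)
  +(−1)^1/∏(1,4,0,0,1,1)! = -1/24  (running -1/30)
⟨..|..⟩ = √(900/7)·(-1/30) = -0.377964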